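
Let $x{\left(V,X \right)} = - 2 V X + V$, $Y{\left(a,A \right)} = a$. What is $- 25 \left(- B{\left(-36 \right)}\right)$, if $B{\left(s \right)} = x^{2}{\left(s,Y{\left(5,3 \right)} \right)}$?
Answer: $2624400$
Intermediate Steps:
$x{\left(V,X \right)} = V - 2 V X$ ($x{\left(V,X \right)} = - 2 V X + V = V - 2 V X$)
$B{\left(s \right)} = 81 s^{2}$ ($B{\left(s \right)} = \left(s \left(1 - 10\right)\right)^{2} = \left(s \left(-9\right)\right)^{2} = \left(- 9 s\right)^{2} = 81 s^{2}$)
$- 25 \left(- B{\left(-36 \right)}\right) = - 25 \left(- 81 \left(-36\right)^{2}\right) = - 25 \left(- 81 \cdot 1296\right) = - 25 \left(\left(-1\right) 104976\right) = \left(-25\right) \left(-104976\right) = 2624400$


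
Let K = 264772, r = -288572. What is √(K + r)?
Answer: 10*I*√238 ≈ 154.27*I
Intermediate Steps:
√(K + r) = √(264772 - 288572) = √(-23800) = 10*I*√238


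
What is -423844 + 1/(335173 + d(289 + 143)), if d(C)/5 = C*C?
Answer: -537558378291/1268293 ≈ -4.2384e+5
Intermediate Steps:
d(C) = 5*C**2 (d(C) = 5*(C*C) = 5*C**2)
-423844 + 1/(335173 + d(289 + 143)) = -423844 + 1/(335173 + 5*(289 + 143)**2) = -423844 + 1/(335173 + 5*432**2) = -423844 + 1/(335173 + 5*186624) = -423844 + 1/(335173 + 933120) = -423844 + 1/1268293 = -537558378291/1268293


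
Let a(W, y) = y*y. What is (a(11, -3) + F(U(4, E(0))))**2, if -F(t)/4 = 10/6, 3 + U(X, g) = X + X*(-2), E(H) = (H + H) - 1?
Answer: 49/9 ≈ 5.4444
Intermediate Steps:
a(W, y) = y**2
E(H) = -1 + 2*H (E(H) = 2*H - 1 = -1 + 2*H)
U(X, g) = -3 - X (U(X, g) = -3 + (X + X*(-2)) = -3 + (X - 2*X) = -3 - X)
F(t) = -20/3 (F(t) = -40/6 = -4*5/3 = -20/3)
(a(11, -3) + F(U(4, E(0))))**2 = ((-3)**2 - 20/3)**2 = (9 - 20/3)**2 = (7/3)**2 = 49/9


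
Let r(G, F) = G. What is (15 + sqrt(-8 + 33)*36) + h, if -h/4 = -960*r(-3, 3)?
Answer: -11325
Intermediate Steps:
h = -11520 (h = -(-3840)*(-3) = -4*2880 = -11520)
(15 + sqrt(-8 + 33)*36) + h = (15 + sqrt(-8 + 33)*36) - 11520 = (15 + sqrt(25)*36) - 11520 = (15 + 5*36) - 11520 = (15 + 180) - 11520 = 195 - 11520 = -11325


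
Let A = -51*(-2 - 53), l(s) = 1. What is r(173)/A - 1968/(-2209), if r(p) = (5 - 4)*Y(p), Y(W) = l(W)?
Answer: 5522449/6196245 ≈ 0.89126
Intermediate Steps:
Y(W) = 1
r(p) = 1 (r(p) = (5 - 4)*1 = 1*1 = 1)
A = 2805 (A = -51*(-55) = 2805)
r(173)/A - 1968/(-2209) = 1/2805 - 1968/(-2209) = 1*(1/2805) - 1968*(-1/2209) = 1/2805 + 1968/2209 = 5522449/6196245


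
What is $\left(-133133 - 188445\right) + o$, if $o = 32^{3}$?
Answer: $-288810$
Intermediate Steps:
$o = 32768$
$\left(-133133 - 188445\right) + o = \left(-133133 - 188445\right) + 32768 = -321578 + 32768 = -288810$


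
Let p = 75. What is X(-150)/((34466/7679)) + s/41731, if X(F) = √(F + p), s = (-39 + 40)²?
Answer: 1/41731 + 38395*I*√3/34466 ≈ 2.3963e-5 + 1.9295*I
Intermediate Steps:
s = 1 (s = 1² = 1)
X(F) = √(75 + F) (X(F) = √(F + 75) = √(75 + F))
X(-150)/((34466/7679)) + s/41731 = √(75 - 150)/((34466/7679)) + 1/41731 = √(-75)/((34466*(1/7679))) + 1*(1/41731) = (5*I*√3)/(34466/7679) + 1/41731 = (5*I*√3)*(7679/34466) + 1/41731 = 38395*I*√3/34466 + 1/41731 = 1/41731 + 38395*I*√3/34466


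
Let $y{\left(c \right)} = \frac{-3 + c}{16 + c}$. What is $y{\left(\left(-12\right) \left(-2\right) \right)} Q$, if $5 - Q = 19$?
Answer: $- \frac{147}{20} \approx -7.35$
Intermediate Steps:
$Q = -14$ ($Q = 5 - 19 = -14$)
$y{\left(c \right)} = \frac{-3 + c}{16 + c}$
$y{\left(\left(-12\right) \left(-2\right) \right)} Q = \frac{-3 - -24}{16 - -24} \left(-14\right) = \frac{-3 + 24}{16 + 24} \left(-14\right) = \frac{1}{40} \cdot 21 \left(-14\right) = \frac{21}{40} \left(-14\right) = - \frac{147}{20}$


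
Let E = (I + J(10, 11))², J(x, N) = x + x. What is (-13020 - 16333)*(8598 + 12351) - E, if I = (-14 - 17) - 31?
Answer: -614917761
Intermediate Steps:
I = -62 (I = -31 - 31 = -62)
J(x, N) = 2*x
E = 1764 (E = (-62 + 2*10)² = (-62 + 20)² = (-42)² = 1764)
(-13020 - 16333)*(8598 + 12351) - E = (-13020 - 16333)*(8598 + 12351) - 1*1764 = -29353*20949 - 1764 = -614915997 - 1764 = -614917761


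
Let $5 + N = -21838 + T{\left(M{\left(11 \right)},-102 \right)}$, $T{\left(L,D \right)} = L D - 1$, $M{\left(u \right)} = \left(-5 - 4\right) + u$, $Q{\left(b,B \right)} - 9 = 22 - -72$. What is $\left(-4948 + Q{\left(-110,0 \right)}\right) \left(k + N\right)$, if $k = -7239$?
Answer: $141895515$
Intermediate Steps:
$Q{\left(b,B \right)} = 103$ ($Q{\left(b,B \right)} = 9 + \left(22 - -72\right) = 9 + \left(22 + 72\right) = 9 + 94 = 103$)
$M{\left(u \right)} = -9 + u$
$T{\left(L,D \right)} = -1 + D L$ ($T{\left(L,D \right)} = D L - 1 = -1 + D L$)
$N = -22048$ ($N = -5 - \left(21839 + 102 \left(-9 + 11\right)\right) = -5 - 22043 = -22048$)
$\left(-4948 + Q{\left(-110,0 \right)}\right) \left(k + N\right) = \left(-4948 + 103\right) \left(-7239 - 22048\right) = \left(-4845\right) \left(-29287\right) = 141895515$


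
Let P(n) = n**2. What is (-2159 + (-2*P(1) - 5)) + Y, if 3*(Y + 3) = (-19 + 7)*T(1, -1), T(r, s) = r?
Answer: -2173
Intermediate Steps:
Y = -7 (Y = -3 + ((-19 + 7)*1)/3 = -3 + (-12*1)/3 = -3 + (1/3)*(-12) = -3 - 4 = -7)
(-2159 + (-2*P(1) - 5)) + Y = (-2159 + (-2*1**2 - 5)) - 7 = (-2159 + (-2*1 - 5)) - 7 = (-2159 + (-2 - 5)) - 7 = (-2159 - 7) - 7 = -2166 - 7 = -2173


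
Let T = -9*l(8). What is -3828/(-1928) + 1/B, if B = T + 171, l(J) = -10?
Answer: 250259/125802 ≈ 1.9893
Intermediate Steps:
T = 90 (T = -9*(-10) = 90)
B = 261 (B = 90 + 171 = 261)
-3828/(-1928) + 1/B = -3828/(-1928) + 1/261 = -3828*(-1/1928) + 1/261 = 957/482 + 1/261 = 250259/125802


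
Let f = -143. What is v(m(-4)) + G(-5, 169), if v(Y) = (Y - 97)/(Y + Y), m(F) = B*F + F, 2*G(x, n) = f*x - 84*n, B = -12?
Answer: -593217/88 ≈ -6741.1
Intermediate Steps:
G(x, n) = -42*n - 143*x/2 (G(x, n) = (-143*x - 84*n)/2 = -42*n - 143*x/2)
m(F) = -11*F (m(F) = -12*F + F = -11*F)
v(Y) = (-97 + Y)/(2*Y) (v(Y) = (-97 + Y)/((2*Y)) = (-97 + Y)*(1/(2*Y)) = (-97 + Y)/(2*Y))
v(m(-4)) + G(-5, 169) = (-97 - 11*(-4))/(2*((-11*(-4)))) + (-42*169 - 143/2*(-5)) = (½)*(-97 + 44)/44 + (-7098 + 715/2) = (½)*(1/44)*(-53) - 13481/2 = -53/88 - 13481/2 = -593217/88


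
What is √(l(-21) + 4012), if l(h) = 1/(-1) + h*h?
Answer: 2*√1113 ≈ 66.723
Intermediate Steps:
l(h) = -1 + h²
√(l(-21) + 4012) = √((-1 + (-21)²) + 4012) = √((-1 + 441) + 4012) = √(440 + 4012) = √4452 = 2*√1113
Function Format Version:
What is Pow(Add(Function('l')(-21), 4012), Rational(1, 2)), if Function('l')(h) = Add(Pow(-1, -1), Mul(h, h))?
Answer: Mul(2, Pow(1113, Rational(1, 2))) ≈ 66.723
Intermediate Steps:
Function('l')(h) = Add(-1, Pow(h, 2))
Pow(Add(Function('l')(-21), 4012), Rational(1, 2)) = Pow(Add(Add(-1, Pow(-21, 2)), 4012), Rational(1, 2)) = Pow(Add(Add(-1, 441), 4012), Rational(1, 2)) = Pow(Add(440, 4012), Rational(1, 2)) = Pow(4452, Rational(1, 2)) = Mul(2, Pow(1113, Rational(1, 2)))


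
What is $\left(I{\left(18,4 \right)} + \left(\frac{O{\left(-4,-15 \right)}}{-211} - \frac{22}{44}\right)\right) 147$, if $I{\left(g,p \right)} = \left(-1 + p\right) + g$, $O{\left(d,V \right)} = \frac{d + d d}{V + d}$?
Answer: $\frac{24165771}{8018} \approx 3013.9$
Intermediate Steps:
$O{\left(d,V \right)} = \frac{d + d^{2}}{V + d}$
$I{\left(g,p \right)} = -1 + g + p$
$\left(I{\left(18,4 \right)} + \left(\frac{O{\left(-4,-15 \right)}}{-211} - \frac{22}{44}\right)\right) 147 = \left(\left(-1 + 18 + 4\right) - \left(\frac{1}{2} - \frac{\left(-4\right) \frac{1}{-15 - 4} \left(1 - 4\right)}{-211}\right)\right) 147 = \left(21 - \left(\frac{1}{2} - \left(-4\right) \frac{1}{-19} \left(-3\right) \left(- \frac{1}{211}\right)\right)\right) 147 = \left(21 - \left(\frac{1}{2} - \left(-4\right) \left(- \frac{1}{19}\right) \left(-3\right) \left(- \frac{1}{211}\right)\right)\right) 147 = \left(21 - \frac{3985}{8018}\right) 147 = \frac{164393}{8018} \cdot 147 = \frac{24165771}{8018}$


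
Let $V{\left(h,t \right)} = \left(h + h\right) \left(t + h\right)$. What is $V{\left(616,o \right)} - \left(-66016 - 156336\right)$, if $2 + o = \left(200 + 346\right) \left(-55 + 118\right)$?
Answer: $43357136$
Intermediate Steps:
$o = 34396$ ($o = -2 + \left(200 + 346\right) \left(-55 + 118\right) = -2 + 546 \cdot 63 = -2 + 34398 = 34396$)
$V{\left(h,t \right)} = 2 h \left(h + t\right)$
$V{\left(616,o \right)} - \left(-66016 - 156336\right) = 2 \cdot 616 \left(616 + 34396\right) - \left(-66016 - 156336\right) = 2 \cdot 616 \cdot 35012 - -222352 = 43134784 + 222352 = 43357136$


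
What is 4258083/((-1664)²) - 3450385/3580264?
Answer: 711413006119/1239172333568 ≈ 0.57410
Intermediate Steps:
4258083/((-1664)²) - 3450385/3580264 = 4258083/2768896 - 3450385*1/3580264 = 4258083*(1/2768896) - 3450385/3580264 = 4258083/2768896 - 3450385/3580264 = 711413006119/1239172333568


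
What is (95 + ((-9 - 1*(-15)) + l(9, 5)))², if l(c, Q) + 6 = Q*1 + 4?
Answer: 10816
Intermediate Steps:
l(c, Q) = -2 + Q (l(c, Q) = -6 + (Q*1 + 4) = -6 + (Q + 4) = -6 + (4 + Q) = -2 + Q)
(95 + ((-9 - 1*(-15)) + l(9, 5)))² = (95 + ((-9 - 1*(-15)) + (-2 + 5)))² = (95 + ((-9 + 15) + 3))² = (95 + (6 + 3))² = (95 + 9)² = 104² = 10816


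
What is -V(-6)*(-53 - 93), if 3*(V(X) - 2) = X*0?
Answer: 292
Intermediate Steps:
V(X) = 2 (V(X) = 2 + (X*0)/3 = 2 + (⅓)*0 = 2 + 0 = 2)
-V(-6)*(-53 - 93) = -2*(-53 - 93) = -2*(-146) = -1*(-292) = 292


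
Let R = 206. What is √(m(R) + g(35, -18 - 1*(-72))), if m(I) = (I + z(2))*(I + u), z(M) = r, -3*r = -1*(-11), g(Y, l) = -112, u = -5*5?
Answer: 17*√1137/3 ≈ 191.08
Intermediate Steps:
u = -25
r = -11/3 (r = -(-1)*(-11)/3 = -⅓*11 = -11/3 ≈ -3.6667)
z(M) = -11/3
m(I) = (-25 + I)*(-11/3 + I) (m(I) = (I - 11/3)*(I - 25) = (-11/3 + I)*(-25 + I) = (-25 + I)*(-11/3 + I))
√(m(R) + g(35, -18 - 1*(-72))) = √((275/3 + 206² - 86/3*206) - 112) = √((275/3 + 42436 - 17716/3) - 112) = √(109867/3 - 112) = √(109531/3) = 17*√1137/3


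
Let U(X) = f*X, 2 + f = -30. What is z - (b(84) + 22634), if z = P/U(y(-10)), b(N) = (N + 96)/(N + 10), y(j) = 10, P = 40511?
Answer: -342348177/15040 ≈ -22763.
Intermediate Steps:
f = -32 (f = -2 - 30 = -32)
U(X) = -32*X
b(N) = (96 + N)/(10 + N)
z = -40511/320 (z = 40511/((-32*10)) = 40511/(-320) = 40511*(-1/320) = -40511/320 ≈ -126.60)
z - (b(84) + 22634) = -40511/320 - ((96 + 84)/(10 + 84) + 22634) = -40511/320 - (180/94 + 22634) = -40511/320 - ((1/94)*180 + 22634) = -40511/320 - (90/47 + 22634) = -40511/320 - 1*1063888/47 = -40511/320 - 1063888/47 = -342348177/15040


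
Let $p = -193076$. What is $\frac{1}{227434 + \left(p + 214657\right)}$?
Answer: $\frac{1}{249015} \approx 4.0158 \cdot 10^{-6}$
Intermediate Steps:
$\frac{1}{227434 + \left(p + 214657\right)} = \frac{1}{227434 + \left(-193076 + 214657\right)} = \frac{1}{227434 + 21581} = \frac{1}{249015}$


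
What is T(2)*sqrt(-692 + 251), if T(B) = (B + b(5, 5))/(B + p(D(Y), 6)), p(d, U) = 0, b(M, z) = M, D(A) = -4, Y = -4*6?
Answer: 147*I/2 ≈ 73.5*I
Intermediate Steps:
Y = -24
T(B) = (5 + B)/B (T(B) = (B + 5)/(B + 0) = (5 + B)/B)
T(2)*sqrt(-692 + 251) = ((5 + 2)/2)*sqrt(-692 + 251) = ((1/2)*7)*sqrt(-441) = 7*(21*I)/2 = 147*I/2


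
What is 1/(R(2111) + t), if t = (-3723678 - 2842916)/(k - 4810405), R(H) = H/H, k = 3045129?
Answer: 882638/4165935 ≈ 0.21187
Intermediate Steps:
R(H) = 1
t = 3283297/882638 (t = (-3723678 - 2842916)/(3045129 - 4810405) = -6566594/(-1765276) = -6566594*(-1/1765276) = 3283297/882638 ≈ 3.7199)
1/(R(2111) + t) = 1/(1 + 3283297/882638) = 1/(4165935/882638) = 882638/4165935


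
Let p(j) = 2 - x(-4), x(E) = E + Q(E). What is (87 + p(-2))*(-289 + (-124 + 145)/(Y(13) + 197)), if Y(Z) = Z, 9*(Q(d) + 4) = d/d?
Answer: -139956/5 ≈ -27991.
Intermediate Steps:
Q(d) = -35/9 (Q(d) = -4 + (d/d)/9 = -4 + (⅑)*1 = -4 + ⅑ = -35/9)
x(E) = -35/9 + E (x(E) = E - 35/9 = -35/9 + E)
p(j) = 89/9 (p(j) = 2 - (-35/9 - 4) = 2 - 1*(-71/9) = 2 + 71/9 = 89/9)
(87 + p(-2))*(-289 + (-124 + 145)/(Y(13) + 197)) = (87 + 89/9)*(-289 + (-124 + 145)/(13 + 197)) = 872*(-289 + 21/210)/9 = 872*(-289 + 21*(1/210))/9 = 872*(-289 + ⅒)/9 = (872/9)*(-2889/10) = -139956/5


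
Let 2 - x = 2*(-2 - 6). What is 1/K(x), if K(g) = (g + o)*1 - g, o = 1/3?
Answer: 3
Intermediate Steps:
o = ⅓ ≈ 0.33333
x = 18 (x = 2 - 2*(-2 - 6) = 2 - 2*(-8) = 2 - 1*(-16) = 2 + 16 = 18)
K(g) = ⅓ (K(g) = (g + ⅓)*1 - g = (⅓ + g)*1 - g = (⅓ + g) - g = ⅓)
1/K(x) = 1/(⅓) = 3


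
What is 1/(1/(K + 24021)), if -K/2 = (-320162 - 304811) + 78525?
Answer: 1116917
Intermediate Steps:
K = 1092896 (K = -2*((-320162 - 304811) + 78525) = -2*(-624973 + 78525) = -2*(-546448) = 1092896)
1/(1/(K + 24021)) = 1/(1/(1092896 + 24021)) = 1/(1/1116917) = 1116917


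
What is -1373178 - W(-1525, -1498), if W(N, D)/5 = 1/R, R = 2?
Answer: -2746361/2 ≈ -1.3732e+6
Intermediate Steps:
W(N, D) = 5/2
-1373178 - W(-1525, -1498) = -1373178 - 1*5/2 = -1373178 - 5/2 = -2746361/2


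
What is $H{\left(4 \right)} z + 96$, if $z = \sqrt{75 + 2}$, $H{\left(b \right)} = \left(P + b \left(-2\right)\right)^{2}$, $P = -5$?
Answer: $96 + 169 \sqrt{77} \approx 1579.0$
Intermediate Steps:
$H{\left(b \right)} = \left(-5 - 2 b\right)^{2}$ ($H{\left(b \right)} = \left(-5 + b \left(-2\right)\right)^{2} = \left(-5 - 2 b\right)^{2}$)
$z = \sqrt{77} \approx 8.775$
$H{\left(4 \right)} z + 96 = \left(5 + 2 \cdot 4\right)^{2} \sqrt{77} + 96 = \left(5 + 8\right)^{2} \sqrt{77} + 96 = 13^{2} \sqrt{77} + 96 = 169 \sqrt{77} + 96 = 96 + 169 \sqrt{77}$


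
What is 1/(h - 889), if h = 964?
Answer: 1/75 ≈ 0.013333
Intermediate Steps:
1/(h - 889) = 1/(964 - 889) = 1/75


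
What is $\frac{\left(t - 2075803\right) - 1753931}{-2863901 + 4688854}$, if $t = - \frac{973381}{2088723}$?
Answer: $- \frac{7999254463063}{3811821305019} \approx -2.0985$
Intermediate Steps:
$t = - \frac{973381}{2088723}$ ($t = \left(-973381\right) \frac{1}{2088723} = - \frac{973381}{2088723} \approx -0.46602$)
$\frac{\left(t - 2075803\right) - 1753931}{-2863901 + 4688854} = \frac{\left(- \frac{973381}{2088723} - 2075803\right) - 1753931}{-2863901 + 4688854} = \frac{- \frac{4335778442950}{2088723} - 1753931}{1824953} = \left(- \frac{7999254463063}{2088723}\right) \frac{1}{1824953} = - \frac{7999254463063}{3811821305019}$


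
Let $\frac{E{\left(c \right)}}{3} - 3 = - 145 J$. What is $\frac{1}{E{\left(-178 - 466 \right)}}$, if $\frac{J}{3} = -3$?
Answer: $\frac{1}{3924} \approx 0.00025484$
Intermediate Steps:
$J = -9$ ($J = 3 \left(-3\right) = -9$)
$E{\left(c \right)} = 3924$ ($E{\left(c \right)} = 9 + 3 \left(\left(-145\right) \left(-9\right)\right) = 9 + 3 \cdot 1305 = 9 + 3915 = 3924$)
$\frac{1}{E{\left(-178 - 466 \right)}} = \frac{1}{3924}$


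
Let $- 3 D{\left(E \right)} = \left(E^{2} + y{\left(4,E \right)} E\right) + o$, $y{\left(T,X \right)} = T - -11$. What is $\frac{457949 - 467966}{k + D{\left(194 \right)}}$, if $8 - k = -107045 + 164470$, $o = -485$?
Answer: $\frac{30051}{212312} \approx 0.14154$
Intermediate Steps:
$y{\left(T,X \right)} = 11 + T$ ($y{\left(T,X \right)} = T + 11 = 11 + T$)
$D{\left(E \right)} = \frac{485}{3} - 5 E - \frac{E^{2}}{3}$ ($D{\left(E \right)} = - \frac{\left(E^{2} + \left(11 + 4\right) E\right) - 485}{3} = - \frac{\left(E^{2} + 15 E\right) - 485}{3} = - \frac{-485 + E^{2} + 15 E}{3} = \frac{485}{3} - 5 E - \frac{E^{2}}{3}$)
$k = -57417$ ($k = 8 - \left(-107045 + 164470\right) = 8 - 57425 = -57417$)
$\frac{457949 - 467966}{k + D{\left(194 \right)}} = \frac{457949 - 467966}{-57417 - \left(\frac{2425}{3} + \frac{37636}{3}\right)} = - \frac{10017}{-57417 - \frac{40061}{3}} = - \frac{10017}{- \frac{212312}{3}} = \left(-10017\right) \left(- \frac{3}{212312}\right) = \frac{30051}{212312}$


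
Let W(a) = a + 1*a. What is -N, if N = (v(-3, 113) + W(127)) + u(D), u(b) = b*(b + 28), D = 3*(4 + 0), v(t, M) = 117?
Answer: -851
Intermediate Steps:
D = 12 (D = 3*4 = 12)
W(a) = 2*a (W(a) = a + a = 2*a)
u(b) = b*(28 + b)
N = 851 (N = (117 + 2*127) + 12*(28 + 12) = (117 + 254) + 12*40 = 371 + 480 = 851)
-N = -1*851 = -851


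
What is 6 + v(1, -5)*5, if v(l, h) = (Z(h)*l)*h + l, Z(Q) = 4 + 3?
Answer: -164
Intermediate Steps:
Z(Q) = 7
v(l, h) = l + 7*h*l (v(l, h) = (7*l)*h + l = 7*h*l + l = l + 7*h*l)
6 + v(1, -5)*5 = 6 + (1*(1 + 7*(-5)))*5 = 6 + (1*(1 - 35))*5 = 6 + (1*(-34))*5 = 6 - 34*5 = 6 - 170 = -164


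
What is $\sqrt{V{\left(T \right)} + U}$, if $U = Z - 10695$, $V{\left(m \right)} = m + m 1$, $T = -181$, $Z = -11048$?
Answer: $i \sqrt{22105} \approx 148.68 i$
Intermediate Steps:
$V{\left(m \right)} = 2 m$ ($V{\left(m \right)} = m + m = 2 m$)
$U = -21743$ ($U = -11048 - 10695 = -21743$)
$\sqrt{V{\left(T \right)} + U} = \sqrt{2 \left(-181\right) - 21743} = \sqrt{-362 - 21743} = \sqrt{-22105} = i \sqrt{22105}$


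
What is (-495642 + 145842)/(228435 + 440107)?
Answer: -3300/6307 ≈ -0.52323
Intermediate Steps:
(-495642 + 145842)/(228435 + 440107) = -349800/668542 = -349800*1/668542 = -3300/6307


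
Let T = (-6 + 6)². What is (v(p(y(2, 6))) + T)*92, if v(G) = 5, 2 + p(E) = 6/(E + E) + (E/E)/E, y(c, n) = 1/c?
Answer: 460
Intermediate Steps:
p(E) = -2 + 4/E (p(E) = -2 + (6/(E + E) + (E/E)/E) = -2 + (6/((2*E)) + 1/E) = -2 + (6*(1/(2*E)) + 1/E) = -2 + (3/E + 1/E) = -2 + 4/E)
T = 0 (T = 0² = 0)
(v(p(y(2, 6))) + T)*92 = (5 + 0)*92 = 5*92 = 460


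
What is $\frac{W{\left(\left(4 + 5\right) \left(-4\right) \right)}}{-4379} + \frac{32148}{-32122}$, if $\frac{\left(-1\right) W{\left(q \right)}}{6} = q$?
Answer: $- \frac{73857222}{70331119} \approx -1.0501$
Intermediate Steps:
$W{\left(q \right)} = - 6 q$
$\frac{W{\left(\left(4 + 5\right) \left(-4\right) \right)}}{-4379} + \frac{32148}{-32122} = \frac{\left(-6\right) \left(4 + 5\right) \left(-4\right)}{-4379} + \frac{32148}{-32122} = - 6 \cdot 9 \left(-4\right) \left(- \frac{1}{4379}\right) + 32148 \left(- \frac{1}{32122}\right) = \left(-6\right) \left(-36\right) \left(- \frac{1}{4379}\right) - \frac{16074}{16061} = 216 \left(- \frac{1}{4379}\right) - \frac{16074}{16061} = - \frac{216}{4379} - \frac{16074}{16061} = - \frac{73857222}{70331119}$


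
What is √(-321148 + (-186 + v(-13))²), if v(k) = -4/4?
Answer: I*√286179 ≈ 534.96*I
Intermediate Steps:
v(k) = -1 (v(k) = -4*¼ = -1)
√(-321148 + (-186 + v(-13))²) = √(-321148 + (-186 - 1)²) = √(-321148 + (-187)²) = √(-321148 + 34969) = √(-286179) = I*√286179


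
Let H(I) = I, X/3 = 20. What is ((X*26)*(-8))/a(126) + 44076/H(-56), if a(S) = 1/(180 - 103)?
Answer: -13464459/14 ≈ -9.6175e+5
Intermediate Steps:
X = 60 (X = 3*20 = 60)
a(S) = 1/77
((X*26)*(-8))/a(126) + 44076/H(-56) = ((60*26)*(-8))/(1/77) + 44076/(-56) = (1560*(-8))*77 + 44076*(-1/56) = -12480*77 - 11019/14 = -960960 - 11019/14 = -13464459/14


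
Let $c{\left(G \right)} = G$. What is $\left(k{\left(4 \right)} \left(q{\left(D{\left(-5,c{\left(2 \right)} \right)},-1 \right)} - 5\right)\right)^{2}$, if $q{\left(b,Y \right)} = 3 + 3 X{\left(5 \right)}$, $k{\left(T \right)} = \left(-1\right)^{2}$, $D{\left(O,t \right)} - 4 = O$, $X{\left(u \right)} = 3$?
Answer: $49$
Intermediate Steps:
$D{\left(O,t \right)} = 4 + O$
$k{\left(T \right)} = 1$
$q{\left(b,Y \right)} = 12$ ($q{\left(b,Y \right)} = 3 + 3 \cdot 3 = 3 + 9 = 12$)
$\left(k{\left(4 \right)} \left(q{\left(D{\left(-5,c{\left(2 \right)} \right)},-1 \right)} - 5\right)\right)^{2} = \left(1 \left(12 - 5\right)\right)^{2} = \left(1 \cdot 7\right)^{2} = 7^{2} = 49$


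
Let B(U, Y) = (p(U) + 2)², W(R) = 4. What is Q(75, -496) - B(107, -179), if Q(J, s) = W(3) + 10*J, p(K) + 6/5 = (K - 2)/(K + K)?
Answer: 861347439/1144900 ≈ 752.33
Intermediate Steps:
p(K) = -6/5 + (-2 + K)/(2*K) (p(K) = -6/5 + (K - 2)/(K + K) = -6/5 + (-2 + K)/((2*K)) = -6/5 + (-2 + K)*(1/(2*K)) = -6/5 + (-2 + K)/(2*K))
Q(J, s) = 4 + 10*J
B(U, Y) = (13/10 - 1/U)² (B(U, Y) = ((-7/10 - 1/U) + 2)² = (13/10 - 1/U)²)
Q(75, -496) - B(107, -179) = (4 + 10*75) - (-10 + 13*107)²/(100*107²) = (4 + 750) - (-10 + 1391)²/(100*11449) = 754 - 1381²/(100*11449) = 754 - 1907161/(100*11449) = 754 - 1*1907161/1144900 = 754 - 1907161/1144900 = 861347439/1144900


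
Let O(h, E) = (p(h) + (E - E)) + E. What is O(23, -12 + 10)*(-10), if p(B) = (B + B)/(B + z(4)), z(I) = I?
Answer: 80/27 ≈ 2.9630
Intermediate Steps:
p(B) = 2*B/(4 + B) (p(B) = (B + B)/(B + 4) = (2*B)/(4 + B) = 2*B/(4 + B))
O(h, E) = E + 2*h/(4 + h) (O(h, E) = (2*h/(4 + h) + (E - E)) + E = (2*h/(4 + h) + 0) + E = 2*h/(4 + h) + E = E + 2*h/(4 + h))
O(23, -12 + 10)*(-10) = ((2*23 + (-12 + 10)*(4 + 23))/(4 + 23))*(-10) = ((46 - 2*27)/27)*(-10) = ((46 - 54)/27)*(-10) = ((1/27)*(-8))*(-10) = -8/27*(-10) = 80/27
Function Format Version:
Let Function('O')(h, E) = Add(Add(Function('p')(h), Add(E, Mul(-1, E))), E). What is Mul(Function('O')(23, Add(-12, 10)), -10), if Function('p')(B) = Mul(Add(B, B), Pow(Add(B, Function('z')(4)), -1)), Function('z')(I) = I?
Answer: Rational(80, 27) ≈ 2.9630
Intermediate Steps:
Function('p')(B) = Mul(2, B, Pow(Add(4, B), -1)) (Function('p')(B) = Mul(Add(B, B), Pow(Add(B, 4), -1)) = Mul(Mul(2, B), Pow(Add(4, B), -1)) = Mul(2, B, Pow(Add(4, B), -1)))
Function('O')(h, E) = Add(E, Mul(2, h, Pow(Add(4, h), -1))) (Function('O')(h, E) = Add(Add(Mul(2, h, Pow(Add(4, h), -1)), Add(E, Mul(-1, E))), E) = Add(Add(Mul(2, h, Pow(Add(4, h), -1)), 0), E) = Add(Mul(2, h, Pow(Add(4, h), -1)), E) = Add(E, Mul(2, h, Pow(Add(4, h), -1))))
Mul(Function('O')(23, Add(-12, 10)), -10) = Mul(Mul(Pow(Add(4, 23), -1), Add(Mul(2, 23), Mul(Add(-12, 10), Add(4, 23)))), -10) = Mul(Mul(Pow(27, -1), Add(46, Mul(-2, 27))), -10) = Mul(Mul(Rational(1, 27), Add(46, -54)), -10) = Mul(Mul(Rational(1, 27), -8), -10) = Mul(Rational(-8, 27), -10) = Rational(80, 27)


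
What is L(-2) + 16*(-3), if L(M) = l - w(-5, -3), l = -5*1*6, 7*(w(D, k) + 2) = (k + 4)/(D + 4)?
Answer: -531/7 ≈ -75.857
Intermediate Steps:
w(D, k) = -2 + (4 + k)/(7*(4 + D)) (w(D, k) = -2 + ((k + 4)/(D + 4))/7 = -2 + ((4 + k)/(4 + D))/7 = -2 + (4 + k)/(7*(4 + D)))
l = -30 (l = -5*6 = -30)
L(M) = -195/7 (L(M) = -30 - (-52 - 3 - 14*(-5))/(7*(4 - 5)) = -30 - (-52 - 3 + 70)/(7*(-1)) = -30 - (-1)*15/7 = -30 - 1*(-15/7) = -30 + 15/7 = -195/7)
L(-2) + 16*(-3) = -195/7 + 16*(-3) = -195/7 - 48 = -531/7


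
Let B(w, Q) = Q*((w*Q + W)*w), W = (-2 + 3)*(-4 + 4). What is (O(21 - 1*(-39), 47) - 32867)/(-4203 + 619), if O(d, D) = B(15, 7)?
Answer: 10921/1792 ≈ 6.0943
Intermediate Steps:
W = 0 (W = 1*0 = 0)
B(w, Q) = Q²*w² (B(w, Q) = Q*((w*Q + 0)*w) = Q*((Q*w + 0)*w) = Q*((Q*w)*w) = Q*(Q*w²) = Q²*w²)
O(d, D) = 11025 (O(d, D) = 7²*15² = 49*225 = 11025)
(O(21 - 1*(-39), 47) - 32867)/(-4203 + 619) = (11025 - 32867)/(-4203 + 619) = -21842/(-3584) = -21842*(-1/3584) = 10921/1792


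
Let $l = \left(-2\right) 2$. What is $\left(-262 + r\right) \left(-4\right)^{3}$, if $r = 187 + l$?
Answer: $5056$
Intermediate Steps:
$l = -4$
$r = 183$ ($r = 187 - 4 = 183$)
$\left(-262 + r\right) \left(-4\right)^{3} = \left(-262 + 183\right) \left(-4\right)^{3} = \left(-79\right) \left(-64\right) = 5056$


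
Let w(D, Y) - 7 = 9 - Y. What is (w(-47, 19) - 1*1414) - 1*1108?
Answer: -2525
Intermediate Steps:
w(D, Y) = 16 - Y (w(D, Y) = 7 + (9 - Y) = 16 - Y)
(w(-47, 19) - 1*1414) - 1*1108 = ((16 - 1*19) - 1*1414) - 1*1108 = ((16 - 19) - 1414) - 1108 = (-3 - 1414) - 1108 = -1417 - 1108 = -2525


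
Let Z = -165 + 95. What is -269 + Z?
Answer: -339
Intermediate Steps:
Z = -70
-269 + Z = -269 - 70 = -339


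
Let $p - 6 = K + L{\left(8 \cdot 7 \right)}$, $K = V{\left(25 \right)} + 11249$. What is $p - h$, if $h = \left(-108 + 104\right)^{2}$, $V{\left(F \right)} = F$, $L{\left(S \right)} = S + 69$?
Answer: $11389$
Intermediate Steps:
$L{\left(S \right)} = 69 + S$
$K = 11274$ ($K = 25 + 11249 = 11274$)
$p = 11405$ ($p = 6 + \left(11274 + \left(69 + 8 \cdot 7\right)\right) = 6 + \left(11274 + \left(69 + 56\right)\right) = 6 + \left(11274 + 125\right) = 6 + 11399 = 11405$)
$h = 16$ ($h = \left(-4\right)^{2} = 16$)
$p - h = 11405 - 16 = 11389$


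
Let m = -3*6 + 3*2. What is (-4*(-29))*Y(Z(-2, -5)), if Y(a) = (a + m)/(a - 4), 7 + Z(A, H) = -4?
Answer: 2668/15 ≈ 177.87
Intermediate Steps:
m = -12 (m = -18 + 6 = -12)
Z(A, H) = -11 (Z(A, H) = -7 - 4 = -11)
Y(a) = (-12 + a)/(-4 + a) (Y(a) = (a - 12)/(a - 4) = (-12 + a)/(-4 + a))
(-4*(-29))*Y(Z(-2, -5)) = (-4*(-29))*((-12 - 11)/(-4 - 11)) = 116*(-23/(-15)) = 116*(-1/15*(-23)) = 116*(23/15) = 2668/15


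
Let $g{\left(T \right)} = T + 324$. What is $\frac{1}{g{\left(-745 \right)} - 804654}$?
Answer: $- \frac{1}{805075} \approx -1.2421 \cdot 10^{-6}$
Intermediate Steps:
$g{\left(T \right)} = 324 + T$
$\frac{1}{g{\left(-745 \right)} - 804654} = \frac{1}{\left(324 - 745\right) - 804654} = \frac{1}{-421 - 804654} = \frac{1}{-805075} = - \frac{1}{805075}$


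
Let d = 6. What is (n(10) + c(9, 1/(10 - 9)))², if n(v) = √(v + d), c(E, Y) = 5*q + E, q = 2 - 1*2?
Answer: 169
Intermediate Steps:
q = 0 (q = 2 - 2 = 0)
c(E, Y) = E (c(E, Y) = 5*0 + E = 0 + E = E)
n(v) = √(6 + v) (n(v) = √(v + 6) = √(6 + v))
(n(10) + c(9, 1/(10 - 9)))² = (√(6 + 10) + 9)² = (√16 + 9)² = (4 + 9)² = 13² = 169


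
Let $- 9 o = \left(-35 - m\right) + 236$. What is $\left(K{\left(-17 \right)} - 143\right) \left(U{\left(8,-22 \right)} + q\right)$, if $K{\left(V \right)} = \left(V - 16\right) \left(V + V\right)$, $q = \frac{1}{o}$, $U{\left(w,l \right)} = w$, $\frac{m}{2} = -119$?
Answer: $\frac{3429437}{439} \approx 7811.9$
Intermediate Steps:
$m = -238$ ($m = 2 \left(-119\right) = -238$)
$o = - \frac{439}{9}$ ($o = - \frac{\left(-35 - -238\right) + 236}{9} = - \frac{\left(-35 + 238\right) + 236}{9} = - \frac{203 + 236}{9} = \left(- \frac{1}{9}\right) 439 = - \frac{439}{9} \approx -48.778$)
$q = - \frac{9}{439}$ ($q = \frac{1}{- \frac{439}{9}} = - \frac{9}{439} \approx -0.020501$)
$K{\left(V \right)} = 2 V \left(-16 + V\right)$ ($K{\left(V \right)} = \left(-16 + V\right) 2 V = 2 V \left(-16 + V\right)$)
$\left(K{\left(-17 \right)} - 143\right) \left(U{\left(8,-22 \right)} + q\right) = \left(2 \left(-17\right) \left(-16 - 17\right) - 143\right) \left(8 - \frac{9}{439}\right) = \left(2 \left(-17\right) \left(-33\right) - 143\right) \frac{3503}{439} = \left(1122 - 143\right) \frac{3503}{439} = 979 \cdot \frac{3503}{439} = \frac{3429437}{439}$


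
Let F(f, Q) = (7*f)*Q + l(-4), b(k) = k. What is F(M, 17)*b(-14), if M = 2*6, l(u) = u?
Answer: -19936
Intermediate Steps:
M = 12
F(f, Q) = -4 + 7*Q*f (F(f, Q) = (7*f)*Q - 4 = 7*Q*f - 4 = -4 + 7*Q*f)
F(M, 17)*b(-14) = (-4 + 7*17*12)*(-14) = (-4 + 1428)*(-14) = 1424*(-14) = -19936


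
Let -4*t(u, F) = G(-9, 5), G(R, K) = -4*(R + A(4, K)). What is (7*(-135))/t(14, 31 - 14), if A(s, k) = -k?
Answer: 135/2 ≈ 67.500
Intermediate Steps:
G(R, K) = -4*R + 4*K (G(R, K) = -4*(R - K) = -4*R + 4*K)
t(u, F) = -14 (t(u, F) = -(-4*(-9) + 4*5)/4 = -(36 + 20)/4 = -1/4*56 = -14)
(7*(-135))/t(14, 31 - 14) = (7*(-135))/(-14) = -945*(-1/14) = 135/2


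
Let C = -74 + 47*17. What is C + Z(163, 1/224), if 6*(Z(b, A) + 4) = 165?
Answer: 1497/2 ≈ 748.50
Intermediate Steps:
Z(b, A) = 47/2 (Z(b, A) = -4 + (⅙)*165 = -4 + 55/2 = 47/2)
C = 725 (C = -74 + 799 = 725)
C + Z(163, 1/224) = 725 + 47/2 = 1497/2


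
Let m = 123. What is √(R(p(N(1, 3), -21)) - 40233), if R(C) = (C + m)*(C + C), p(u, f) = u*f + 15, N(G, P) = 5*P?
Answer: √65967 ≈ 256.84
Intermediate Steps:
p(u, f) = 15 + f*u (p(u, f) = f*u + 15 = 15 + f*u)
R(C) = 2*C*(123 + C) (R(C) = (C + 123)*(C + C) = (123 + C)*(2*C) = 2*C*(123 + C))
√(R(p(N(1, 3), -21)) - 40233) = √(2*(15 - 105*3)*(123 + (15 - 105*3)) - 40233) = √(2*(15 - 21*15)*(123 + (15 - 21*15)) - 40233) = √(2*(15 - 315)*(123 + (15 - 315)) - 40233) = √(2*(-300)*(123 - 300) - 40233) = √(2*(-300)*(-177) - 40233) = √(106200 - 40233) = √65967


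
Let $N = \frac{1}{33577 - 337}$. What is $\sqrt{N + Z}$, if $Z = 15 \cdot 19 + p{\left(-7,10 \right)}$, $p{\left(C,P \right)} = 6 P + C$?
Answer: $\frac{\sqrt{93363855510}}{16620} \approx 18.385$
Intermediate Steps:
$p{\left(C,P \right)} = C + 6 P$
$Z = 338$ ($Z = 15 \cdot 19 + \left(-7 + 6 \cdot 10\right) = 285 + \left(-7 + 60\right) = 285 + 53 = 338$)
$N = \frac{1}{33240}$ ($N = \frac{1}{33577 - 337} = \frac{1}{33240} \approx 3.0084 \cdot 10^{-5}$)
$\sqrt{N + Z} = \sqrt{\frac{1}{33240} + 338} = \sqrt{\frac{11235121}{33240}} = \frac{\sqrt{93363855510}}{16620}$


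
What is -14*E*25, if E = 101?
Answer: -35350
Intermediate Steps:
-14*E*25 = -14*101*25 = -1414*25 = -35350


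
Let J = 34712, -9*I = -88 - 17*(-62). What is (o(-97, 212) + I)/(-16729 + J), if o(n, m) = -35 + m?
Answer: 209/53949 ≈ 0.0038740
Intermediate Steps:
I = -322/3 (I = -(-88 - 17*(-62))/9 = -(-88 + 1054)/9 = -1/9*966 = -322/3 ≈ -107.33)
(o(-97, 212) + I)/(-16729 + J) = ((-35 + 212) - 322/3)/(-16729 + 34712) = (177 - 322/3)/17983 = (209/3)*(1/17983) = 209/53949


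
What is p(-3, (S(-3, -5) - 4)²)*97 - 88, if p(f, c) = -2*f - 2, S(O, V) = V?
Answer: 300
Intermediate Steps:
p(f, c) = -2 - 2*f
p(-3, (S(-3, -5) - 4)²)*97 - 88 = (-2 - 2*(-3))*97 - 88 = (-2 + 6)*97 - 88 = 4*97 - 88 = 388 - 88 = 300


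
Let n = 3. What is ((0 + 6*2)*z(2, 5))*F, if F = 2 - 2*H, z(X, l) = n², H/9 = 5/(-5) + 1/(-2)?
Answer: 3132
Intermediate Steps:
H = -27/2 (H = 9*(5/(-5) + 1/(-2)) = 9*(5*(-⅕) + 1*(-½)) = 9*(-1 - ½) = 9*(-3/2) = -27/2 ≈ -13.500)
z(X, l) = 9 (z(X, l) = 3² = 9)
F = 29 (F = 2 - 2*(-27/2) = 2 + 27 = 29)
((0 + 6*2)*z(2, 5))*F = ((0 + 6*2)*9)*29 = ((0 + 12)*9)*29 = (12*9)*29 = 108*29 = 3132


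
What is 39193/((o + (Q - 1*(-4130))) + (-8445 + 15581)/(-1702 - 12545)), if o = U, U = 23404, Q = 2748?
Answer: 558382671/431420518 ≈ 1.2943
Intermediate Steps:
o = 23404
39193/((o + (Q - 1*(-4130))) + (-8445 + 15581)/(-1702 - 12545)) = 39193/((23404 + (2748 - 1*(-4130))) + (-8445 + 15581)/(-1702 - 12545)) = 39193/((23404 + (2748 + 4130)) + 7136/(-14247)) = 39193/((23404 + 6878) + 7136*(-1/14247)) = 39193/(30282 - 7136/14247) = 39193/(431420518/14247) = 39193*(14247/431420518) = 558382671/431420518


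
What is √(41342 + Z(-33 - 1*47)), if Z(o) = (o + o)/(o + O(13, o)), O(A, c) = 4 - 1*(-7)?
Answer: √196840302/69 ≈ 203.33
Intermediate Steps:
O(A, c) = 11 (O(A, c) = 4 + 7 = 11)
Z(o) = 2*o/(11 + o) (Z(o) = (o + o)/(o + 11) = (2*o)/(11 + o) = 2*o/(11 + o))
√(41342 + Z(-33 - 1*47)) = √(41342 + 2*(-33 - 1*47)/(11 + (-33 - 1*47))) = √(41342 + 2*(-33 - 47)/(11 + (-33 - 47))) = √(41342 + 2*(-80)/(11 - 80)) = √(41342 + 2*(-80)/(-69)) = √(41342 + 2*(-80)*(-1/69)) = √(41342 + 160/69) = √(2852758/69) = √196840302/69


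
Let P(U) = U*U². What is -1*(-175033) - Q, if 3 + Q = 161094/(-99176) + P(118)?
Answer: -72794905101/49588 ≈ -1.4680e+6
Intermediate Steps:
P(U) = U³
Q = 81474441505/49588 (Q = -3 + (161094/(-99176) + 118³) = -3 + (161094*(-1/99176) + 1643032) = -3 + (-80547/49588 + 1643032) = -3 + 81474590269/49588 = 81474441505/49588 ≈ 1.6430e+6)
-1*(-175033) - Q = -1*(-175033) - 1*81474441505/49588 = 175033 - 81474441505/49588 = -72794905101/49588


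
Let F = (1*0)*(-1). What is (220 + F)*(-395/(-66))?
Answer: 3950/3 ≈ 1316.7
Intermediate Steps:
F = 0 (F = 0*(-1) = 0)
(220 + F)*(-395/(-66)) = (220 + 0)*(-395/(-66)) = 220*(-395*(-1/66)) = 220*(395/66) = 3950/3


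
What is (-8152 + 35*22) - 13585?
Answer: -20967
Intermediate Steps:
(-8152 + 35*22) - 13585 = (-8152 + 770) - 13585 = -7382 - 13585 = -20967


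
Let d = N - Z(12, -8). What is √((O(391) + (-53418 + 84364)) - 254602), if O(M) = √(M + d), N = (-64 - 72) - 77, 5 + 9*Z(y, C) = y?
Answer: √(-2012904 + 3*√1595)/3 ≈ 472.91*I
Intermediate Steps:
Z(y, C) = -5/9 + y/9
N = -213 (N = -136 - 77 = -213)
d = -1924/9 (d = -213 - (-5/9 + (⅑)*12) = -213 - (-5/9 + 4/3) = -213 - 1*7/9 = -213 - 7/9 = -1924/9 ≈ -213.78)
O(M) = √(-1924/9 + M) (O(M) = √(M - 1924/9) = √(-1924/9 + M))
√((O(391) + (-53418 + 84364)) - 254602) = √((√(-1924 + 9*391)/3 + (-53418 + 84364)) - 254602) = √((√(-1924 + 3519)/3 + 30946) - 254602) = √((√1595/3 + 30946) - 254602) = √((30946 + √1595/3) - 254602) = √(-223656 + √1595/3)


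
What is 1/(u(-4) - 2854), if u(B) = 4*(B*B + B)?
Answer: -1/2806 ≈ -0.00035638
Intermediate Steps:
u(B) = 4*B + 4*B² (u(B) = 4*(B² + B) = 4*(B + B²) = 4*B + 4*B²)
1/(u(-4) - 2854) = 1/(4*(-4)*(1 - 4) - 2854) = 1/(4*(-4)*(-3) - 2854) = 1/(48 - 2854) = 1/(-2806) = -1/2806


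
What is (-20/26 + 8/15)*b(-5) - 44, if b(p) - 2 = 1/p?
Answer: -14438/325 ≈ -44.425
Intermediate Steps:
b(p) = 2 + 1/p
(-20/26 + 8/15)*b(-5) - 44 = (-20/26 + 8/15)*(2 + 1/(-5)) - 44 = (-20*1/26 + 8*(1/15))*(2 - 1/5) - 44 = (-10/13 + 8/15)*(9/5) - 44 = -46/195*9/5 - 44 = -138/325 - 44 = -14438/325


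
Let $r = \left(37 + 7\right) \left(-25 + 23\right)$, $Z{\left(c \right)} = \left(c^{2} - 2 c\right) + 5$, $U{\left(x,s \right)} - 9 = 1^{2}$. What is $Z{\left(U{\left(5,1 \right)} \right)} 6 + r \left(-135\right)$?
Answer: $12390$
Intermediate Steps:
$U{\left(x,s \right)} = 10$ ($U{\left(x,s \right)} = 9 + 1^{2} = 9 + 1 = 10$)
$Z{\left(c \right)} = 5 + c^{2} - 2 c$
$r = -88$ ($r = 44 \left(-2\right) = -88$)
$Z{\left(U{\left(5,1 \right)} \right)} 6 + r \left(-135\right) = \left(5 + 10^{2} - 20\right) 6 - -11880 = \left(5 + 100 - 20\right) 6 + 11880 = 85 \cdot 6 + 11880 = 510 + 11880 = 12390$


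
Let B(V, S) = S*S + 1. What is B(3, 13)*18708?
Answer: 3180360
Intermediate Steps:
B(V, S) = 1 + S² (B(V, S) = S² + 1 = 1 + S²)
B(3, 13)*18708 = (1 + 13²)*18708 = (1 + 169)*18708 = 170*18708 = 3180360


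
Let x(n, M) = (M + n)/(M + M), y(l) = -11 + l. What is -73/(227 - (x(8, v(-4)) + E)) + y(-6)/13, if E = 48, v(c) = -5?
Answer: -39971/23309 ≈ -1.7148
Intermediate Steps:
x(n, M) = (M + n)/(2*M) (x(n, M) = (M + n)/((2*M)) = (M + n)*(1/(2*M)) = (M + n)/(2*M))
-73/(227 - (x(8, v(-4)) + E)) + y(-6)/13 = -73/(227 - ((½)*(-5 + 8)/(-5) + 48)) + (-11 - 6)/13 = -73/(227 - ((½)*(-⅕)*3 + 48)) - 17*1/13 = -73/(227 - (-3/10 + 48)) - 17/13 = -73/(227 - 1*477/10) - 17/13 = -73/(227 - 477/10) - 17/13 = -73/1793/10 - 17/13 = -73*10/1793 - 17/13 = -730/1793 - 17/13 = -39971/23309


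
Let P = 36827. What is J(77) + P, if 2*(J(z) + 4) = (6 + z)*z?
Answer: 80037/2 ≈ 40019.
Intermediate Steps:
J(z) = -4 + z*(6 + z)/2 (J(z) = -4 + ((6 + z)*z)/2 = -4 + (z*(6 + z))/2 = -4 + z*(6 + z)/2)
J(77) + P = (-4 + (½)*77² + 3*77) + 36827 = (-4 + (½)*5929 + 231) + 36827 = (-4 + 5929/2 + 231) + 36827 = 6383/2 + 36827 = 80037/2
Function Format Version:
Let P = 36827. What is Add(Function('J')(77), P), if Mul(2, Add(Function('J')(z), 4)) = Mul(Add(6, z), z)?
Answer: Rational(80037, 2) ≈ 40019.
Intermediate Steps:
Function('J')(z) = Add(-4, Mul(Rational(1, 2), z, Add(6, z))) (Function('J')(z) = Add(-4, Mul(Rational(1, 2), Mul(Add(6, z), z))) = Add(-4, Mul(Rational(1, 2), Mul(z, Add(6, z)))) = Add(-4, Mul(Rational(1, 2), z, Add(6, z))))
Add(Function('J')(77), P) = Add(Add(-4, Mul(Rational(1, 2), Pow(77, 2)), Mul(3, 77)), 36827) = Add(Add(-4, Mul(Rational(1, 2), 5929), 231), 36827) = Add(Add(-4, Rational(5929, 2), 231), 36827) = Add(Rational(6383, 2), 36827) = Rational(80037, 2)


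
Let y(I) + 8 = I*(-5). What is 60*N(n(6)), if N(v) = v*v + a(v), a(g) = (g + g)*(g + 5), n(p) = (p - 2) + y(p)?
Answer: 187680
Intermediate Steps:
y(I) = -8 - 5*I (y(I) = -8 + I*(-5) = -8 - 5*I)
n(p) = -10 - 4*p (n(p) = (p - 2) + (-8 - 5*p) = (-2 + p) + (-8 - 5*p) = -10 - 4*p)
a(g) = 2*g*(5 + g) (a(g) = (2*g)*(5 + g) = 2*g*(5 + g))
N(v) = v² + 2*v*(5 + v) (N(v) = v*v + 2*v*(5 + v) = v² + 2*v*(5 + v))
60*N(n(6)) = 60*((-10 - 4*6)*(10 + 3*(-10 - 4*6))) = 60*((-10 - 24)*(10 + 3*(-10 - 24))) = 60*(-34*(10 + 3*(-34))) = 60*(-34*(10 - 102)) = 60*(-34*(-92)) = 60*3128 = 187680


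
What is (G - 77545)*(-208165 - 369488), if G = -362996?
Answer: 254479830273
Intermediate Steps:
(G - 77545)*(-208165 - 369488) = (-362996 - 77545)*(-208165 - 369488) = -440541*(-577653) = 254479830273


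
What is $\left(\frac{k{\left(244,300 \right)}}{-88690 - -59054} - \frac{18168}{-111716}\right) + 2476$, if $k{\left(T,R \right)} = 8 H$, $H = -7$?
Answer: $\frac{512382722120}{206925961} \approx 2476.2$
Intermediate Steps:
$k{\left(T,R \right)} = -56$ ($k{\left(T,R \right)} = 8 \left(-7\right) = -56$)
$\left(\frac{k{\left(244,300 \right)}}{-88690 - -59054} - \frac{18168}{-111716}\right) + 2476 = \left(- \frac{56}{-88690 - -59054} - \frac{18168}{-111716}\right) + 2476 = \left(- \frac{56}{-88690 + 59054} - - \frac{4542}{27929}\right) + 2476 = \left(- \frac{56}{-29636} + \frac{4542}{27929}\right) + 2476 = \left(\left(-56\right) \left(- \frac{1}{29636}\right) + \frac{4542}{27929}\right) + 2476 = \left(\frac{14}{7409} + \frac{4542}{27929}\right) + 2476 = \frac{34042684}{206925961} + 2476 = \frac{512382722120}{206925961}$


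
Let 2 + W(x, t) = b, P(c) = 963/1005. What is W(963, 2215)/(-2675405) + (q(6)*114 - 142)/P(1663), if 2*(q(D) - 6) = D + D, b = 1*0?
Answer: 1098815588192/858805005 ≈ 1279.5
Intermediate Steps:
b = 0
P(c) = 321/335 (P(c) = 963*(1/1005) = 321/335)
W(x, t) = -2 (W(x, t) = -2 + 0 = -2)
q(D) = 6 + D (q(D) = 6 + (D + D)/2 = 6 + (2*D)/2 = 6 + D)
W(963, 2215)/(-2675405) + (q(6)*114 - 142)/P(1663) = -2/(-2675405) + ((6 + 6)*114 - 142)/(321/335) = -2*(-1/2675405) + (12*114 - 142)*(335/321) = 2/2675405 + (1368 - 142)*(335/321) = 2/2675405 + 1226*(335/321) = 2/2675405 + 410710/321 = 1098815588192/858805005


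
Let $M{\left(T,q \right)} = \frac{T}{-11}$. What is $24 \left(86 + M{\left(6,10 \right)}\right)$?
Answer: $\frac{22560}{11} \approx 2050.9$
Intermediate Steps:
$M{\left(T,q \right)} = - \frac{T}{11}$ ($M{\left(T,q \right)} = T \left(- \frac{1}{11}\right) = - \frac{T}{11}$)
$24 \left(86 + M{\left(6,10 \right)}\right) = 24 \left(86 - \frac{6}{11}\right) = 24 \cdot \frac{940}{11} = \frac{22560}{11}$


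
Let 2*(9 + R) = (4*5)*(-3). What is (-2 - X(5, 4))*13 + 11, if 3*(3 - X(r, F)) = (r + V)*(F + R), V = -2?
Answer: -509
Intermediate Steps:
R = -39 (R = -9 + ((4*5)*(-3))/2 = -9 + (20*(-3))/2 = -9 + (½)*(-60) = -9 - 30 = -39)
X(r, F) = 3 - (-39 + F)*(-2 + r)/3 (X(r, F) = 3 - (r - 2)*(F - 39)/3 = 3 - (-2 + r)*(-39 + F)/3 = 3 - (-39 + F)*(-2 + r)/3)
(-2 - X(5, 4))*13 + 11 = (-2 - (-23 + 13*5 + (⅔)*4 - ⅓*4*5))*13 + 11 = (-2 - (-23 + 65 + 8/3 - 20/3))*13 + 11 = (-2 - 1*38)*13 + 11 = (-2 - 38)*13 + 11 = -40*13 + 11 = -520 + 11 = -509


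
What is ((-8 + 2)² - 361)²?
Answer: 105625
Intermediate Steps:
((-8 + 2)² - 361)² = ((-6)² - 361)² = (36 - 361)² = (-325)² = 105625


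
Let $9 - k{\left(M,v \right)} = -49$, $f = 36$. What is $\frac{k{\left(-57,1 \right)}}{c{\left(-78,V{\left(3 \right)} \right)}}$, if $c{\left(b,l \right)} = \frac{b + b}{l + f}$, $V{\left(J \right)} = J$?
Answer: $- \frac{29}{2} \approx -14.5$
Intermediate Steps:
$k{\left(M,v \right)} = 58$ ($k{\left(M,v \right)} = 9 - -49 = 9 + 49 = 58$)
$c{\left(b,l \right)} = \frac{2 b}{36 + l}$ ($c{\left(b,l \right)} = \frac{b + b}{l + 36} = \frac{2 b}{36 + l}$)
$\frac{k{\left(-57,1 \right)}}{c{\left(-78,V{\left(3 \right)} \right)}} = \frac{58}{2 \left(-78\right) \frac{1}{36 + 3}} = \frac{58}{2 \left(-78\right) \frac{1}{39}} = \frac{58}{-4} = 58 \left(- \frac{1}{4}\right) = - \frac{29}{2}$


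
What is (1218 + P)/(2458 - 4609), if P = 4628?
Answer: -5846/2151 ≈ -2.7178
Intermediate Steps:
(1218 + P)/(2458 - 4609) = (1218 + 4628)/(2458 - 4609) = 5846/(-2151) = 5846*(-1/2151) = -5846/2151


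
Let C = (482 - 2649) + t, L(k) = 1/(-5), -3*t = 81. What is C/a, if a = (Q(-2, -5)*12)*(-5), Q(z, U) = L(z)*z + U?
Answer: -1097/138 ≈ -7.9493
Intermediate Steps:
t = -27 (t = -⅓*81 = -27)
L(k) = -⅕
C = -2194 (C = (482 - 2649) - 27 = -2167 - 27 = -2194)
Q(z, U) = U - z/5 (Q(z, U) = -z/5 + U = U - z/5)
a = 276 (a = ((-5 - ⅕*(-2))*12)*(-5) = ((-5 + ⅖)*12)*(-5) = -23/5*12*(-5) = -276/5*(-5) = 276)
C/a = -2194/276 = -2194*1/276 = -1097/138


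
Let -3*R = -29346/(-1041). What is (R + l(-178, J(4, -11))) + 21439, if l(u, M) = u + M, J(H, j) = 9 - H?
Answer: 22128124/1041 ≈ 21257.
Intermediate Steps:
l(u, M) = M + u
R = -9782/1041 (R = -(-9782)/(-1041) = -(-9782)*(-1)/1041 = -⅓*9782/347 = -9782/1041 ≈ -9.3967)
(R + l(-178, J(4, -11))) + 21439 = (-9782/1041 + ((9 - 1*4) - 178)) + 21439 = (-9782/1041 + ((9 - 4) - 178)) + 21439 = (-9782/1041 + (5 - 178)) + 21439 = (-9782/1041 - 173) + 21439 = -189875/1041 + 21439 = 22128124/1041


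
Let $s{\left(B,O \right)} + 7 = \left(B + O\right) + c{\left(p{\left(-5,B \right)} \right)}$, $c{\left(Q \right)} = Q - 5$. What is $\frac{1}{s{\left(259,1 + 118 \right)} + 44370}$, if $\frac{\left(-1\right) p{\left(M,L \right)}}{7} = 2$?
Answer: $\frac{1}{44722} \approx 2.236 \cdot 10^{-5}$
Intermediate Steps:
$p{\left(M,L \right)} = -14$ ($p{\left(M,L \right)} = \left(-7\right) 2 = -14$)
$c{\left(Q \right)} = -5 + Q$ ($c{\left(Q \right)} = Q - 5 = -5 + Q$)
$s{\left(B,O \right)} = -26 + B + O$ ($s{\left(B,O \right)} = -7 - \left(19 - B - O\right) = -7 + \left(-19 + B + O\right) = -26 + B + O$)
$\frac{1}{s{\left(259,1 + 118 \right)} + 44370} = \frac{1}{\left(-26 + 259 + \left(1 + 118\right)\right) + 44370} = \frac{1}{\left(-26 + 259 + 119\right) + 44370} = \frac{1}{352 + 44370} = \frac{1}{44722}$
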